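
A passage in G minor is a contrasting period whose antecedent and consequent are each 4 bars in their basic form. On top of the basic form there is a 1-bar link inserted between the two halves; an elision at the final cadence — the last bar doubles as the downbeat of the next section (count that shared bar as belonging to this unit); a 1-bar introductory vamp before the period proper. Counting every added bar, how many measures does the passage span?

Basic contrasting period: 4 + 4 = 8 bars.
8 (basic form) + 1 (link) + 1 (introduction) = 10.
The elision shares a bar with the next section but does not change this unit's count.

10 measures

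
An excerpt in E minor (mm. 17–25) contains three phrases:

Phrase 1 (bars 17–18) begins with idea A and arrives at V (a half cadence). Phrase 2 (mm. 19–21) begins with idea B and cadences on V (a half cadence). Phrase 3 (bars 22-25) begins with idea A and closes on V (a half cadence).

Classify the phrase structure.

The final phrase closes with a half cadence, which is not stronger than the preceding half cadence; the 3 phrases lack an overall antecedent–consequent design and so form a phrase group.

phrase group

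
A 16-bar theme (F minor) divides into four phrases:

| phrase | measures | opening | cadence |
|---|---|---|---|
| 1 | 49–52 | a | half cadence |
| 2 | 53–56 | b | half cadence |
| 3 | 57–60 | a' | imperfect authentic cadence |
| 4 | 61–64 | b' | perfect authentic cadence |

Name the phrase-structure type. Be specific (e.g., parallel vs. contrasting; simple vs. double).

parallel double period

Four phrases in two halves: the first half (mm. 49–56) ends with a half cadence, the second (bars 57–64) with a perfect authentic cadence — a large antecedent–consequent pair, i.e. a double period.
Phrase 3 begins with the same material as phrase 1, making it parallel.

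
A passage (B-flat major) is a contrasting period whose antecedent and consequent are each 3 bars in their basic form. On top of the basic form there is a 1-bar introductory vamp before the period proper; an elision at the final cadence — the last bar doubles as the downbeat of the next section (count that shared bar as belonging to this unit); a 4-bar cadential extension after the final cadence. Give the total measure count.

Basic contrasting period: 3 + 3 = 6 bars.
6 (basic form) + 1 (introduction) + 4 (cadential extension) = 11.
The elision shares a bar with the next section but does not change this unit's count.

11 measures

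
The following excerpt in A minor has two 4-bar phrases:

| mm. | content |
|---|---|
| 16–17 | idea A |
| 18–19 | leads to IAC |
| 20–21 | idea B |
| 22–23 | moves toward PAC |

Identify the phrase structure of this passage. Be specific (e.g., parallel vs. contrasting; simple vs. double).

Phrase 1 ends with an imperfect authentic cadence (weaker) and phrase 2 with a perfect authentic cadence (stronger): antecedent + consequent = a period.
The two phrases open with different material (A / B), so the period is contrasting.

contrasting period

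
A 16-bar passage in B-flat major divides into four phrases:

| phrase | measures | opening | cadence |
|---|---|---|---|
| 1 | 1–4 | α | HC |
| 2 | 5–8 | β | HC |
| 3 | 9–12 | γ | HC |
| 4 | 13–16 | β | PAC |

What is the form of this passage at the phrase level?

Four phrases in two halves: the first half (bars 1–8) ends with a half cadence, the second (mm. 9-16) with a perfect authentic cadence — a large antecedent–consequent pair, i.e. a double period.
Phrase 3 begins with different material from phrase 1, making it contrasting.

contrasting double period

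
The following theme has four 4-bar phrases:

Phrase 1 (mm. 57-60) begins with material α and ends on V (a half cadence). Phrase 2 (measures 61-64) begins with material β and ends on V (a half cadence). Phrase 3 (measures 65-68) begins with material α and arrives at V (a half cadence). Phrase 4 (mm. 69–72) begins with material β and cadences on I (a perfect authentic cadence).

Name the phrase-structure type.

Four phrases in two halves: the first half (measures 57–64) ends with a half cadence, the second (measures 65-72) with a perfect authentic cadence — a large antecedent–consequent pair, i.e. a double period.
Phrase 3 begins with the same material as phrase 1, making it parallel.

parallel double period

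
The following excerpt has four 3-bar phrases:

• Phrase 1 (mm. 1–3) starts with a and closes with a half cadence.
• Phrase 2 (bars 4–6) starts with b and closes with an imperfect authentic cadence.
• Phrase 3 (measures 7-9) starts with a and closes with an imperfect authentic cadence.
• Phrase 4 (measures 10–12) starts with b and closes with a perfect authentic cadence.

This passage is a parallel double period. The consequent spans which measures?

measures 7–12

In a double period the four phrases pair into a large antecedent (phrases 1–2, ending imperfect authentic cadence) and a large consequent (phrases 3–4, ending perfect authentic cadence). The consequent spans measures 7–12.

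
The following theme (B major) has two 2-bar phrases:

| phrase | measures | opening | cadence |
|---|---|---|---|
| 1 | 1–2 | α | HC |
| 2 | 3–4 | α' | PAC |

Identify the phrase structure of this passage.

parallel period

Phrase 1 ends with a half cadence (weaker) and phrase 2 with a perfect authentic cadence (stronger): antecedent + consequent = a period.
The two phrases open with the same material (α / α'), so the period is parallel.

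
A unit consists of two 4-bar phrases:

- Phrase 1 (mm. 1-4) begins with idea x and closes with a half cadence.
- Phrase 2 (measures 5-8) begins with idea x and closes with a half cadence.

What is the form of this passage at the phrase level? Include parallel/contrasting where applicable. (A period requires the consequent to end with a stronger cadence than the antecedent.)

Both phrases have the same opening (x) and the same cadence (half cadence): the second is a restatement, not a consequent, so this is a repeated phrase rather than a period.

repeated phrase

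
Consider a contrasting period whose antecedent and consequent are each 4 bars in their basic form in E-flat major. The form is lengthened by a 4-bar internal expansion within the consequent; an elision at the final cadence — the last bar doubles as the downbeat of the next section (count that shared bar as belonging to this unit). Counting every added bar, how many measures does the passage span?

Basic contrasting period: 4 + 4 = 8 bars.
8 (basic form) + 4 (internal expansion) = 12.
The elision shares a bar with the next section but does not change this unit's count.

12 measures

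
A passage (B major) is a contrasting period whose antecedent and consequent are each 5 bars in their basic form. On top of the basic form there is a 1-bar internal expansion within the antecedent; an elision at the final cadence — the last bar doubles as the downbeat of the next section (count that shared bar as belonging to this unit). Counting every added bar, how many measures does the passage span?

Basic contrasting period: 5 + 5 = 10 bars.
10 (basic form) + 1 (internal expansion) = 11.
The elision shares a bar with the next section but does not change this unit's count.

11 measures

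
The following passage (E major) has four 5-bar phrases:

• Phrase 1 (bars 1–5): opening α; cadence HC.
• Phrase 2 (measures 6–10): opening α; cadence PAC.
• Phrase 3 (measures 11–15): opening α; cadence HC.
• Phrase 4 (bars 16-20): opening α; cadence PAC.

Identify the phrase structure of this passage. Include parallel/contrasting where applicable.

The cadence pattern HC–PAC–HC–PAC is weak–strong twice, and phrases 3–4 restate phrases 1–2: a period heard twice, not a double period (which would end weakly at phrase 2).

repeated period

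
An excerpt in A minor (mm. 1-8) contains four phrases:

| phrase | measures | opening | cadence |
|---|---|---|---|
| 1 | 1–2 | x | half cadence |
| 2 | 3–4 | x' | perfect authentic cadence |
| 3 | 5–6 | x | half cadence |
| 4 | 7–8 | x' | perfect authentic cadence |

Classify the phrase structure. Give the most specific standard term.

repeated period

The cadence pattern HC–PAC–HC–PAC is weak–strong twice, and phrases 3–4 restate phrases 1–2: a period heard twice, not a double period (which would end weakly at phrase 2).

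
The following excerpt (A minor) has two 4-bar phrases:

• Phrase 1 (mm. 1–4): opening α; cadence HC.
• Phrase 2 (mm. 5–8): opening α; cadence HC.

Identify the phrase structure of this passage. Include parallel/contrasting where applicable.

Both phrases have the same opening (α) and the same cadence (half cadence): the second is a restatement, not a consequent, so this is a repeated phrase rather than a period.

repeated phrase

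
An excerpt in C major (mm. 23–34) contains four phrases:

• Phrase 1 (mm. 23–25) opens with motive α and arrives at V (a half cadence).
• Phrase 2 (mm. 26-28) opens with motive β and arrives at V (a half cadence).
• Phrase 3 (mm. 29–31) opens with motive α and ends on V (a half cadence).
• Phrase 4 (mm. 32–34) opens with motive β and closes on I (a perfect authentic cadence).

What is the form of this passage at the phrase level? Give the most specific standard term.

parallel double period

Four phrases in two halves: the first half (bars 23-28) ends with a half cadence, the second (mm. 29–34) with a perfect authentic cadence — a large antecedent–consequent pair, i.e. a double period.
Phrase 3 begins with the same material as phrase 1, making it parallel.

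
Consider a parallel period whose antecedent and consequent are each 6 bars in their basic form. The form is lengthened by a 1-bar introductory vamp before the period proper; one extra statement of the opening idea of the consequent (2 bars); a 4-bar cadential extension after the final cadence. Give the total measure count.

Basic parallel period: 6 + 6 = 12 bars.
12 (basic form) + 1 (introduction) + 2 (extra statement) + 4 (cadential extension) = 19.

19 measures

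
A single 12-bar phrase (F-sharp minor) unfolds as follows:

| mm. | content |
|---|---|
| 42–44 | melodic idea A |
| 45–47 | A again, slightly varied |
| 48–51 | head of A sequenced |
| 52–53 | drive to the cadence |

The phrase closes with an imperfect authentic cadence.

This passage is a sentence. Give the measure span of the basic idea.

The presentation of a sentence is the basic idea (mm. 42–44) plus its repetition (mm. 45–47); the basic idea is therefore mm. 42–44.

measures 42–44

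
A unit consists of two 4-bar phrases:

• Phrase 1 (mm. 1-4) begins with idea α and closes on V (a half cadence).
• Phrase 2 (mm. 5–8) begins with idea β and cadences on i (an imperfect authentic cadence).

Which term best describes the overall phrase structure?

Phrase 1 ends with a half cadence (weaker) and phrase 2 with an imperfect authentic cadence (stronger): antecedent + consequent = a period.
The two phrases open with different material (α / β), so the period is contrasting.

contrasting period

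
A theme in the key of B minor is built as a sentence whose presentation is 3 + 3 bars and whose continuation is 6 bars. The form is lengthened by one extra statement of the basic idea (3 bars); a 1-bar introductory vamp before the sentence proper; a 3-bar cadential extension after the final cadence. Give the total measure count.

Basic sentence: 3 + 3 + 6 = 12 bars.
12 (basic form) + 3 (extra statement) + 1 (introduction) + 3 (cadential extension) = 19.

19 measures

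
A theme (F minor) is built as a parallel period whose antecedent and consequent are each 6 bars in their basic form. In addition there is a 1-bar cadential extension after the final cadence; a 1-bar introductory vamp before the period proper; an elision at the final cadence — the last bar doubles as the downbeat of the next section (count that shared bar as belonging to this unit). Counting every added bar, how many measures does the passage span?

Basic parallel period: 6 + 6 = 12 bars.
12 (basic form) + 1 (cadential extension) + 1 (introduction) = 14.
The elision shares a bar with the next section but does not change this unit's count.

14 measures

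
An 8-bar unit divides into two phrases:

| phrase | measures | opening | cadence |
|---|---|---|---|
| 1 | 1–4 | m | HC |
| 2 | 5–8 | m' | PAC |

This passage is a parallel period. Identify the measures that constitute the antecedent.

measures 1–4

The antecedent is the phrase ending with the weaker cadence (half cadence, phrase 1) and the consequent the one ending more conclusively (perfect authentic cadence, phrase 2); the antecedent is mm. 1-4.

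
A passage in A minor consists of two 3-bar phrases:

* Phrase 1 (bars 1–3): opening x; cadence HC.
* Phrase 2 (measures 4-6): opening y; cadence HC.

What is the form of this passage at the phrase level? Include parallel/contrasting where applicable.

The second phrase closes with a half cadence, which is not stronger than the first phrase's half cadence; without a weak→strong cadential pair there is no antecedent–consequent relationship, so this is a phrase group rather than a period.

phrase group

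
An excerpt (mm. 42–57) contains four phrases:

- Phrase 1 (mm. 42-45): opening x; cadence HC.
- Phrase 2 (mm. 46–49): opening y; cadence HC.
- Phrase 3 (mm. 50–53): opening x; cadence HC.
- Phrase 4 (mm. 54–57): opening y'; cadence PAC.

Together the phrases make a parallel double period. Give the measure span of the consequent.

In a double period the first pair of phrases (ending half cadence) is the large antecedent and the second pair (ending perfect authentic cadence) is the large consequent; the consequent is measures 50–57.

measures 50–57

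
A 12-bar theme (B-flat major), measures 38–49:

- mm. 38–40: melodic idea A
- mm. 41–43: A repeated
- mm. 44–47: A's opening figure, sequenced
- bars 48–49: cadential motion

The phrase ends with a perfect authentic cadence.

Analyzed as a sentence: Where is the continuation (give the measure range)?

measures 44–49

After the presentation (mm. 38–43), the continuation covers the fragmentation through the cadence: measures 44-49.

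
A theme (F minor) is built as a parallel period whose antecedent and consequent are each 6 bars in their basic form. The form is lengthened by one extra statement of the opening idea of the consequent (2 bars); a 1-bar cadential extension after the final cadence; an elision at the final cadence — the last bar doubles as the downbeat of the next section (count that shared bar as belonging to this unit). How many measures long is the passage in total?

15 measures

Basic parallel period: 6 + 6 = 12 bars.
12 (basic form) + 2 (extra statement) + 1 (cadential extension) = 15.
The elision shares a bar with the next section but does not change this unit's count.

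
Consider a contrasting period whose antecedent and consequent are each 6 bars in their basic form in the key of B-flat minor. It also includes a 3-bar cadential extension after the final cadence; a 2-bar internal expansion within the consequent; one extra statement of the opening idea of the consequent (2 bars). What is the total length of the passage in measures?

19 measures

Basic contrasting period: 6 + 6 = 12 bars.
12 (basic form) + 3 (cadential extension) + 2 (internal expansion) + 2 (extra statement) = 19.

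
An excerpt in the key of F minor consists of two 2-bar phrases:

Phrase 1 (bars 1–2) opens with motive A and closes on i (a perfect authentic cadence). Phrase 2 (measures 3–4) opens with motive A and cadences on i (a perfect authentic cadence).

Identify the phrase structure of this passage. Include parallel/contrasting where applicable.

repeated phrase

Both phrases have the same opening (A) and the same cadence (perfect authentic cadence): the second is a restatement, not a consequent, so this is a repeated phrase rather than a period.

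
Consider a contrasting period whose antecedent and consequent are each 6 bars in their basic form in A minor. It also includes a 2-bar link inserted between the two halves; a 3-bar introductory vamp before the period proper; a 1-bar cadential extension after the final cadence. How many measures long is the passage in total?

18 measures

Basic contrasting period: 6 + 6 = 12 bars.
12 (basic form) + 2 (link) + 3 (introduction) + 1 (cadential extension) = 18.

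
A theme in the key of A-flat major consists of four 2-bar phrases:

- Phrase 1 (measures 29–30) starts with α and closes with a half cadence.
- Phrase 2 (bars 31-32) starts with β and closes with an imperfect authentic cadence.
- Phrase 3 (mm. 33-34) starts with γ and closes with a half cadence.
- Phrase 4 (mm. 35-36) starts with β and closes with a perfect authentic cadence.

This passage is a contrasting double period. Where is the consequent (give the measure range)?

In a double period the four phrases pair into a large antecedent (phrases 1–2, ending imperfect authentic cadence) and a large consequent (phrases 3–4, ending perfect authentic cadence). The consequent spans measures 33-36.

measures 33–36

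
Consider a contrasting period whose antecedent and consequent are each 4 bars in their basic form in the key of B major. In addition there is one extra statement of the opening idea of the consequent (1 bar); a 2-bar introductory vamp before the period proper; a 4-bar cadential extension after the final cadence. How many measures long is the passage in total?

15 measures

Basic contrasting period: 4 + 4 = 8 bars.
8 (basic form) + 1 (extra statement) + 2 (introduction) + 4 (cadential extension) = 15.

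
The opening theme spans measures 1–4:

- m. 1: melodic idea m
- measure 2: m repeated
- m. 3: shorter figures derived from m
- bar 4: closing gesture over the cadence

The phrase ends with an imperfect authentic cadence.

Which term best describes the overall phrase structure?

Basic idea (m. 1) + its repetition (measure 2) form the presentation; fragmentation and cadence (bars 3–4) form the continuation — the 4-bar whole is a sentence.

sentence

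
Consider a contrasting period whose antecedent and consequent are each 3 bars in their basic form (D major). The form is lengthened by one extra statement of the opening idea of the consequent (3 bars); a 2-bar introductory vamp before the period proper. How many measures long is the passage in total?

11 measures

Basic contrasting period: 3 + 3 = 6 bars.
6 (basic form) + 3 (extra statement) + 2 (introduction) = 11.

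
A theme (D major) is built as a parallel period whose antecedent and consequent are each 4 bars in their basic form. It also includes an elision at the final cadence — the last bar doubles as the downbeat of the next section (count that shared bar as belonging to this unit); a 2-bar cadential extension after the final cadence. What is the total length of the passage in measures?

Basic parallel period: 4 + 4 = 8 bars.
8 (basic form) + 2 (cadential extension) = 10.
The elision shares a bar with the next section but does not change this unit's count.

10 measures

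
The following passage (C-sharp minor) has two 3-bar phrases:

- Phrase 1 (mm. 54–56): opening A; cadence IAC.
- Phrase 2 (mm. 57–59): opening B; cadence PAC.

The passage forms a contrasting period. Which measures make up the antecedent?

The antecedent is the phrase ending with the weaker cadence (imperfect authentic cadence, phrase 1) and the consequent the one ending more conclusively (perfect authentic cadence, phrase 2); the antecedent is mm. 54–56.

measures 54–56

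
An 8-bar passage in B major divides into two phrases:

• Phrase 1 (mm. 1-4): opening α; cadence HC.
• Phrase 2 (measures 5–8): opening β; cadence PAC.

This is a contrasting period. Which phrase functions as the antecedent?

The phrase ending with the weaker cadence (half cadence) is the antecedent; the one ending more conclusively (perfect authentic cadence) is the consequent. The antecedent is phrase 1.

phrase 1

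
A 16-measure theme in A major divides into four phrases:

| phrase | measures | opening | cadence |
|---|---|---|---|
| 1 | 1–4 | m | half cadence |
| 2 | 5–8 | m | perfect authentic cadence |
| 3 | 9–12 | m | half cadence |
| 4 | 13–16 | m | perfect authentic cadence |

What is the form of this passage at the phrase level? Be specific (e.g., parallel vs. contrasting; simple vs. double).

repeated period

The cadence pattern HC–PAC–HC–PAC is weak–strong twice, and phrases 3–4 restate phrases 1–2: a period heard twice, not a double period (which would end weakly at phrase 2).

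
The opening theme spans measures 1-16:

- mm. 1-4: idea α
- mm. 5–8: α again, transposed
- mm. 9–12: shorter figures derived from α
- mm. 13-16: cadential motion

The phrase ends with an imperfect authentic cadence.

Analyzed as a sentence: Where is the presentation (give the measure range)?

The presentation of a sentence is the basic idea (measures 1–4) plus its repetition (bars 5-8); the presentation is therefore mm. 1-8.

measures 1–8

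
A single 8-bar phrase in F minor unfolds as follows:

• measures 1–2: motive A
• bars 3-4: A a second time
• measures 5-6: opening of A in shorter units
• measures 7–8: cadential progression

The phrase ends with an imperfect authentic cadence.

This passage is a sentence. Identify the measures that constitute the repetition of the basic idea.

measures 3–4

The presentation of a sentence is the basic idea (mm. 1–2) plus its repetition (mm. 3–4); the repetition of the basic idea is therefore measures 3-4.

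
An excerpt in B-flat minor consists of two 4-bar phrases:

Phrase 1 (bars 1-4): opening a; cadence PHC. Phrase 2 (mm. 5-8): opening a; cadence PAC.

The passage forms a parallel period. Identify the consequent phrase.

The phrase ending with the weaker cadence (Phrygian half cadence) is the antecedent; the one ending more conclusively (perfect authentic cadence) is the consequent. The consequent is phrase 2.

phrase 2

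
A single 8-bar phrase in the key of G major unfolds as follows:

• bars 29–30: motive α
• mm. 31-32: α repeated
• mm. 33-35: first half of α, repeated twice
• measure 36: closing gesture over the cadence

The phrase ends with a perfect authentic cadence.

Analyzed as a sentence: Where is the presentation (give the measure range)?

The presentation of a sentence is the basic idea (bars 29–30) plus its repetition (measures 31–32); the presentation is therefore measures 29-32.

measures 29–32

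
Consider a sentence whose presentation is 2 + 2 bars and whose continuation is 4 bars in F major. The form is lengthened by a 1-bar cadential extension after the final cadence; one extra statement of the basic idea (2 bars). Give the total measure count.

11 measures

Basic sentence: 2 + 2 + 4 = 8 bars.
8 (basic form) + 1 (cadential extension) + 2 (extra statement) = 11.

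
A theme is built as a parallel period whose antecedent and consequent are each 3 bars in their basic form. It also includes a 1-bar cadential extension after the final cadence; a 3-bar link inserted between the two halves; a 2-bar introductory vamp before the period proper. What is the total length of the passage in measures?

Basic parallel period: 3 + 3 = 6 bars.
6 (basic form) + 1 (cadential extension) + 3 (link) + 2 (introduction) = 12.

12 measures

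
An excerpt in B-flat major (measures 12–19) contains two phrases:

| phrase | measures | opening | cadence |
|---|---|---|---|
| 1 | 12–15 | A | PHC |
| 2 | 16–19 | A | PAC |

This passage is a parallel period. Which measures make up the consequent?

measures 16–19

The antecedent is the phrase ending with the weaker cadence (Phrygian half cadence, phrase 1) and the consequent the one ending more conclusively (perfect authentic cadence, phrase 2); the consequent is bars 16-19.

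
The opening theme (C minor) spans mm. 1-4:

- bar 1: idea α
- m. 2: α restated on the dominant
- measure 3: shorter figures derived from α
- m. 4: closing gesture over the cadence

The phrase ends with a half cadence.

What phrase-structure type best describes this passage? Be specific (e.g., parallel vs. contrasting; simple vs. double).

sentence

Basic idea (bar 1) + its repetition (m. 2) form the presentation; fragmentation and cadence (mm. 3-4) form the continuation — the 4-bar whole is a sentence.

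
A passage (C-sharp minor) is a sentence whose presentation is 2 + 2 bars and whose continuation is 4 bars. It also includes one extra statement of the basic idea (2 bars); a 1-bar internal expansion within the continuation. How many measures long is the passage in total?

11 measures

Basic sentence: 2 + 2 + 4 = 8 bars.
8 (basic form) + 2 (extra statement) + 1 (internal expansion) = 11.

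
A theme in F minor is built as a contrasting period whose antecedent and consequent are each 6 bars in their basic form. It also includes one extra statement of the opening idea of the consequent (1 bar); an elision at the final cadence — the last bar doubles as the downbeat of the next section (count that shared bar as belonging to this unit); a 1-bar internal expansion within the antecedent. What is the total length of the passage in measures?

14 measures

Basic contrasting period: 6 + 6 = 12 bars.
12 (basic form) + 1 (extra statement) + 1 (internal expansion) = 14.
The elision shares a bar with the next section but does not change this unit's count.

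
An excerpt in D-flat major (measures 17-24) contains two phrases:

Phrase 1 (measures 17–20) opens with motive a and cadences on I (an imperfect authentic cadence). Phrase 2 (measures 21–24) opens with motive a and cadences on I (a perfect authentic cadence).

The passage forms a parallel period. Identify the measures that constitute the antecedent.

The antecedent is the phrase ending with the weaker cadence (imperfect authentic cadence, phrase 1) and the consequent the one ending more conclusively (perfect authentic cadence, phrase 2); the antecedent is mm. 17–20.

measures 17–20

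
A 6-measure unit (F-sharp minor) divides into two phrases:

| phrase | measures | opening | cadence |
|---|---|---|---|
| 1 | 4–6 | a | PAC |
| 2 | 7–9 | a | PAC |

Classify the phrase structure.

Both phrases have the same opening (a) and the same cadence (perfect authentic cadence): the second is a restatement, not a consequent, so this is a repeated phrase rather than a period.

repeated phrase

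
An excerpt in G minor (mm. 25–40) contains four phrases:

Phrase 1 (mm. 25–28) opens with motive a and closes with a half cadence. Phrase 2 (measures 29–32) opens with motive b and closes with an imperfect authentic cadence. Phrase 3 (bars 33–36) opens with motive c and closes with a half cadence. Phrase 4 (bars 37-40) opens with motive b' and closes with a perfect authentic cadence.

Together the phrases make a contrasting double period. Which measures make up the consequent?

In a double period the first pair of phrases (ending imperfect authentic cadence) is the large antecedent and the second pair (ending perfect authentic cadence) is the large consequent; the consequent is measures 33–40.

measures 33–40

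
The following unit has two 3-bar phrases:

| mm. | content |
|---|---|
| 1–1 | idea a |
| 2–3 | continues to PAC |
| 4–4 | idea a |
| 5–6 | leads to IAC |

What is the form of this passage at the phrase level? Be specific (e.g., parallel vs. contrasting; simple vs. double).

The second phrase closes with an imperfect authentic cadence, which is not stronger than the first phrase's perfect authentic cadence; without a weak→strong cadential pair there is no antecedent–consequent relationship, so this is a phrase group rather than a period.

phrase group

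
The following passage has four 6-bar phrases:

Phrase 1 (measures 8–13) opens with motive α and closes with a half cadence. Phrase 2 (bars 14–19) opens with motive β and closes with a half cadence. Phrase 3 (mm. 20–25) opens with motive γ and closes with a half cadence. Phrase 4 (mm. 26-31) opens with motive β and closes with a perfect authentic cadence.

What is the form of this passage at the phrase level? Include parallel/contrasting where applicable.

Four phrases in two halves: the first half (measures 8–19) ends with a half cadence, the second (mm. 20–31) with a perfect authentic cadence — a large antecedent–consequent pair, i.e. a double period.
Phrase 3 begins with different material from phrase 1, making it contrasting.

contrasting double period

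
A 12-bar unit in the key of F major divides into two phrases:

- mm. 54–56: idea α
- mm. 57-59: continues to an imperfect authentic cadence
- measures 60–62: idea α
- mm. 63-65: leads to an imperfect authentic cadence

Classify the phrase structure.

repeated phrase

Both phrases have the same opening (α) and the same cadence (imperfect authentic cadence): the second is a restatement, not a consequent, so this is a repeated phrase rather than a period.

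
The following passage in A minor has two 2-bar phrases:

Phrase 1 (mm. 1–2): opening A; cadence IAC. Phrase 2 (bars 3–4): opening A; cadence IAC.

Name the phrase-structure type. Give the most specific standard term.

repeated phrase

Both phrases have the same opening (A) and the same cadence (imperfect authentic cadence): the second is a restatement, not a consequent, so this is a repeated phrase rather than a period.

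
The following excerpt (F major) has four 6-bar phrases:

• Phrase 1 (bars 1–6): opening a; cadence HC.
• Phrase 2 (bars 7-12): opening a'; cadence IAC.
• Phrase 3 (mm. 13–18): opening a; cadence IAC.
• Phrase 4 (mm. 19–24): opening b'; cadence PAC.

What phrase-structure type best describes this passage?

Four phrases in two halves: the first half (measures 1–12) ends with an imperfect authentic cadence, the second (measures 13-24) with a perfect authentic cadence — a large antecedent–consequent pair, i.e. a double period.
Phrase 3 begins with the same material as phrase 1, making it parallel.

parallel double period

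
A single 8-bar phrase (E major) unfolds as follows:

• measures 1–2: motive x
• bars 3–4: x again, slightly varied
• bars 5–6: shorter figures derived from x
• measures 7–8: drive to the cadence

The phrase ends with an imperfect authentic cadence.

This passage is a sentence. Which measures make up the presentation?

The presentation of a sentence is the basic idea (mm. 1-2) plus its repetition (mm. 3-4); the presentation is therefore measures 1–4.

measures 1–4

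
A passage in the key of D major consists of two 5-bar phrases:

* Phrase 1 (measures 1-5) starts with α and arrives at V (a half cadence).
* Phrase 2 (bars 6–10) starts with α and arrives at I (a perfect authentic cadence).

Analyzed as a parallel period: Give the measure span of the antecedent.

measures 1–5

The antecedent is the phrase ending with the weaker cadence (half cadence, phrase 1) and the consequent the one ending more conclusively (perfect authentic cadence, phrase 2); the antecedent is bars 1–5.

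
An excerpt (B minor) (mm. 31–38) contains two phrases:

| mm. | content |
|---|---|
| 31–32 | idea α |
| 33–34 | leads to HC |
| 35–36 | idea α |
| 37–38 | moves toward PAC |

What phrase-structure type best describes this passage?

parallel period

Phrase 1 ends with a half cadence (weaker) and phrase 2 with a perfect authentic cadence (stronger): antecedent + consequent = a period.
The two phrases open with the same material (α / α), so the period is parallel.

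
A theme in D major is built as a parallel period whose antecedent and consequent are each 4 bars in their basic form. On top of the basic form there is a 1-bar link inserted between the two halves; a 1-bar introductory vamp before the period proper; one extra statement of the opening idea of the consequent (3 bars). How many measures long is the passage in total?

Basic parallel period: 4 + 4 = 8 bars.
8 (basic form) + 1 (link) + 1 (introduction) + 3 (extra statement) = 13.

13 measures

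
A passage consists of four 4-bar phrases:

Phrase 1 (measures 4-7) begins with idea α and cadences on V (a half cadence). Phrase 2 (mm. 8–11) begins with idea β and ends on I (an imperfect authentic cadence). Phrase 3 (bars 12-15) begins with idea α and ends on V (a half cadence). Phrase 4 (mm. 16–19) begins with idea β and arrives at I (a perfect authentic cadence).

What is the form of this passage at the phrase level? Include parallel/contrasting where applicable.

parallel double period

Four phrases in two halves: the first half (mm. 4–11) ends with an imperfect authentic cadence, the second (mm. 12–19) with a perfect authentic cadence — a large antecedent–consequent pair, i.e. a double period.
Phrase 3 begins with the same material as phrase 1, making it parallel.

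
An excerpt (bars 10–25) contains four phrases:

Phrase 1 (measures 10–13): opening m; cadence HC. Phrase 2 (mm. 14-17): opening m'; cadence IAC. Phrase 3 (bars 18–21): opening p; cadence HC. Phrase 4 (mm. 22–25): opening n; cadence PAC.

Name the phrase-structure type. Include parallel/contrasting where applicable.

contrasting double period

Four phrases in two halves: the first half (mm. 10–17) ends with an imperfect authentic cadence, the second (mm. 18–25) with a perfect authentic cadence — a large antecedent–consequent pair, i.e. a double period.
Phrase 3 begins with different material from phrase 1, making it contrasting.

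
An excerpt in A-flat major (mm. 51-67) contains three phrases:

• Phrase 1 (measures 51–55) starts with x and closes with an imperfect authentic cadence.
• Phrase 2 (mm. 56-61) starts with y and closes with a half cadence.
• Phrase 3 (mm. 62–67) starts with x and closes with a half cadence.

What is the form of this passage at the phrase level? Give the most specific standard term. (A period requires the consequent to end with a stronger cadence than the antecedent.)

phrase group

The final phrase closes with a half cadence, which is not stronger than the preceding half cadence; the 3 phrases lack an overall antecedent–consequent design and so form a phrase group.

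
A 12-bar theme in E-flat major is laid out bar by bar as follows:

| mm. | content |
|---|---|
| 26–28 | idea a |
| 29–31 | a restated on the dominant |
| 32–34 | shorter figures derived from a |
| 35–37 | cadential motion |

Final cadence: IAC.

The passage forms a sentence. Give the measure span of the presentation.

measures 26–31

The presentation of a sentence is the basic idea (mm. 26–28) plus its repetition (measures 29-31); the presentation is therefore bars 26–31.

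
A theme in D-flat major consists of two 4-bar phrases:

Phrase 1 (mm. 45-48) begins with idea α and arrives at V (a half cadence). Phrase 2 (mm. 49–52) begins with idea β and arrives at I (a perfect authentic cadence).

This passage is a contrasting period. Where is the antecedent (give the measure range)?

The antecedent is the phrase ending with the weaker cadence (half cadence, phrase 1) and the consequent the one ending more conclusively (perfect authentic cadence, phrase 2); the antecedent is mm. 45–48.

measures 45–48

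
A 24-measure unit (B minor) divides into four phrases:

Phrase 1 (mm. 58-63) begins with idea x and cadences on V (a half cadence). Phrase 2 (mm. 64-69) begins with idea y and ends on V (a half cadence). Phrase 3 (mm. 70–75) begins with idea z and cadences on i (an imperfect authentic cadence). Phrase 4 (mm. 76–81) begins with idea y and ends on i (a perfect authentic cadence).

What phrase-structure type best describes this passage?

contrasting double period

Four phrases in two halves: the first half (bars 58–69) ends with a half cadence, the second (bars 70–81) with a perfect authentic cadence — a large antecedent–consequent pair, i.e. a double period.
Phrase 3 begins with different material from phrase 1, making it contrasting.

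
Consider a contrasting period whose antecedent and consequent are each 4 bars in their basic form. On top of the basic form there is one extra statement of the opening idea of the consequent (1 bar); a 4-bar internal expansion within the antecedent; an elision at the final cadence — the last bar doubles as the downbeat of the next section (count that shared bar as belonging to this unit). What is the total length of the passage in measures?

Basic contrasting period: 4 + 4 = 8 bars.
8 (basic form) + 1 (extra statement) + 4 (internal expansion) = 13.
The elision shares a bar with the next section but does not change this unit's count.

13 measures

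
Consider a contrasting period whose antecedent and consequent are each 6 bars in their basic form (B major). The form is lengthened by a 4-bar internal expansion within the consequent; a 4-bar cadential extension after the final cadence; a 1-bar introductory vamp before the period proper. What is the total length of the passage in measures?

Basic contrasting period: 6 + 6 = 12 bars.
12 (basic form) + 4 (internal expansion) + 4 (cadential extension) + 1 (introduction) = 21.

21 measures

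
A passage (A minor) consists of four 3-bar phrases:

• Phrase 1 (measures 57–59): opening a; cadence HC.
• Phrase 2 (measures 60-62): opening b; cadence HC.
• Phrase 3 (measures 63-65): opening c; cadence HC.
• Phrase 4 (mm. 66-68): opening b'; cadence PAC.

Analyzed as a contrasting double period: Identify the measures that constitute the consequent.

In a double period the four phrases pair into a large antecedent (phrases 1–2, ending half cadence) and a large consequent (phrases 3–4, ending perfect authentic cadence). The consequent spans measures 63–68.

measures 63–68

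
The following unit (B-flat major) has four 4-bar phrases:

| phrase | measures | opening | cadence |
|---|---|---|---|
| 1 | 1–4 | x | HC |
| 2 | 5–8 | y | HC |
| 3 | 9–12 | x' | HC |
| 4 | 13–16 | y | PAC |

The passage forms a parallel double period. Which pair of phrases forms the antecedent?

phrases 1 and 2

In a double period the first pair of phrases (ending half cadence) is the large antecedent and the second pair (ending perfect authentic cadence) is the large consequent; the antecedent is phrases 1 and 2.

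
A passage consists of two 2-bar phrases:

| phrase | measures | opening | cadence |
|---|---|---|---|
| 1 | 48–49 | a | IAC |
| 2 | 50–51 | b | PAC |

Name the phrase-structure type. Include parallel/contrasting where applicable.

contrasting period

Phrase 1 ends with an imperfect authentic cadence (weaker) and phrase 2 with a perfect authentic cadence (stronger): antecedent + consequent = a period.
The two phrases open with different material (a / b), so the period is contrasting.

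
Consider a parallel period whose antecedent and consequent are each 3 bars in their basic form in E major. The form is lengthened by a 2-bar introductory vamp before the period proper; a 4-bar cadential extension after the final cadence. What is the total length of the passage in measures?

Basic parallel period: 3 + 3 = 6 bars.
6 (basic form) + 2 (introduction) + 4 (cadential extension) = 12.

12 measures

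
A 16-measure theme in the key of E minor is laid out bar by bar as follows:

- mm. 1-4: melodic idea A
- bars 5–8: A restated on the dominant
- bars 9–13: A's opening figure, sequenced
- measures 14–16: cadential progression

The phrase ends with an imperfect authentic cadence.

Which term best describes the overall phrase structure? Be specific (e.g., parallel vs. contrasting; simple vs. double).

sentence

Basic idea (bars 1-4) + its repetition (measures 5–8) form the presentation; fragmentation and cadence (mm. 9–16) form the continuation — the 16-bar whole is a sentence.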